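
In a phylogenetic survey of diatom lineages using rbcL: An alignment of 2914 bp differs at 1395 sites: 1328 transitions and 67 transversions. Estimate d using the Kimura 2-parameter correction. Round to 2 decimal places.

P = 1328/2914 ≈ 0.455731 and Q = 67/2914 ≈ 0.022992.
Under the Kimura two-parameter model, d = −½ ln(1 − 2P − Q) − ¼ ln(1 − 2Q).
1 − 2P − Q = 0.065546, giving −½ ln(0.065546) = 1.362502.
1 − 2Q = 0.954016, giving −¼ ln(0.954016) = 0.011769.
d = 1.362502 + 0.011769 = 1.374271.

1.37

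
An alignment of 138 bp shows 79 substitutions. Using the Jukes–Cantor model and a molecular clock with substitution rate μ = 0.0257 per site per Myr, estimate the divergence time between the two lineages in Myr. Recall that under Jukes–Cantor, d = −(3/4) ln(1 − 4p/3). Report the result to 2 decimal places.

p = 79/138 ≈ 0.572464.
d = −(3/4) ln(1 − 4p/3) = −0.75 ln(1 − 0.763285) = −0.75 ln(0.236715)
  = −0.75 × (-1.440898) = 1.080674 substitutions/site.
Under a molecular clock d = 2μt, so t = d/(2μ) = 1.080674 / (2 × 0.0257) = 21.02 Myr.

21.02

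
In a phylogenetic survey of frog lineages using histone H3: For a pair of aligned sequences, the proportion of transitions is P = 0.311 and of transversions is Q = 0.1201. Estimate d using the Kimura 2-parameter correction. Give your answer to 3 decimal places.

Under the Kimura two-parameter model, d = −½ ln(1 − 2P − Q) − ¼ ln(1 − 2Q).
1 − 2P − Q = 0.2579, giving −½ ln(0.2579) = 0.677592.
1 − 2Q = 0.7598, giving −¼ ln(0.7598) = 0.068675.
d = 0.677592 + 0.068675 = 0.746267.

0.746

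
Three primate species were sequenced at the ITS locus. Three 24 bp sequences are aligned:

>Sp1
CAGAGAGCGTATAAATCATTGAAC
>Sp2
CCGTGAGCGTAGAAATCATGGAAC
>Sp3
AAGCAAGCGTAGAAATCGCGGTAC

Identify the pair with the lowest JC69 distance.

Sp1 and Sp2

Sp1–Sp2: 4/24 differ, p = 0.167, d = 0.188.
Sp1–Sp3: 8/24 differ, p = 0.333, d = 0.441.
Sp2–Sp3: 7/24 differ, p = 0.292, d = 0.369.
The smallest distance is between Sp1 and Sp2.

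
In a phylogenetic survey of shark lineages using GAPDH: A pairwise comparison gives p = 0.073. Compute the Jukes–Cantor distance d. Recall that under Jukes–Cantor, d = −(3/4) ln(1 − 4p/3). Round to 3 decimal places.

d = −(3/4) ln(1 − 4p/3) = −0.75 ln(1 − 0.097333) = −0.75 ln(0.902667)
  = −0.75 × (-0.102402) = 0.076802 substitutions/site.

0.077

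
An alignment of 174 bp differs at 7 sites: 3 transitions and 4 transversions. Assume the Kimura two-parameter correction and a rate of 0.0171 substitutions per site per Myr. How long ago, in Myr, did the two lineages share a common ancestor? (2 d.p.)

P = 3/174 ≈ 0.017241 and Q = 4/174 ≈ 0.022989.
Under the Kimura two-parameter model, d = −½ ln(1 − 2P − Q) − ¼ ln(1 − 2Q).
1 − 2P − Q = 0.942529, giving −½ ln(0.942529) = 0.029594.
1 − 2Q = 0.954022, giving −¼ ln(0.954022) = 0.011767.
d = 0.029594 + 0.011767 = 0.041361.
Under a molecular clock d = 2μt, so t = d/(2μ) = 0.041361 / (2 × 0.0171) = 1.21 Myr.

1.21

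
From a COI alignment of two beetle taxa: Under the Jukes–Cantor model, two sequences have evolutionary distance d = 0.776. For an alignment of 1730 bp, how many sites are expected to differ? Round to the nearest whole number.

Invert JC69: p = (3/4)(1 − e^(−4d/3)) = 0.75 × (1 − e^(-1.034667)) = 0.75 × (1 − 0.355345) = 0.483491.
Expected differing sites = pL ≈ 0.483491 × 1730 = 836.43943 ≈ 836.

836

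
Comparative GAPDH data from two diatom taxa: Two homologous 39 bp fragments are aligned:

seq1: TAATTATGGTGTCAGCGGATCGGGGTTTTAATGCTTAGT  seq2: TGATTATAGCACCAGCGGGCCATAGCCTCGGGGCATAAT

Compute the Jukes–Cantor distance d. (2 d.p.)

0.72

The sequences differ at 18 of 39 sites, so p = 18/39 ≈ 0.461538.
d = −(3/4) ln(1 − 4p/3) = −0.75 ln(1 − 0.615384) = −0.75 ln(0.384616)
  = −0.75 × (-0.955510) = 0.716633 substitutions/site.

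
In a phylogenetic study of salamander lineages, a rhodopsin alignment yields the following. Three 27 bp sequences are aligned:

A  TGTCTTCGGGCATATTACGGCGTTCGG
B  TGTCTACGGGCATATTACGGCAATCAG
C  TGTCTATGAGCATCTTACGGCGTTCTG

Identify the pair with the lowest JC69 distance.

A and B

A–B: 4/27 differ, p = 0.148, d = 0.165.
A–C: 5/27 differ, p = 0.185, d = 0.213.
B–C: 6/27 differ, p = 0.222, d = 0.264.
The smallest distance is between A and B.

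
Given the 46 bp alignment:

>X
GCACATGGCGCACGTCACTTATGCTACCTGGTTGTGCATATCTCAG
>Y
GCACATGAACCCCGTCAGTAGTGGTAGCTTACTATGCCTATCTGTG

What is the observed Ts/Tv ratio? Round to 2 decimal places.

Transitions are A↔G and C↔T; transversions are all other mismatches.
Transitions: 5. Transversions: 11.
R = 5/11 = 0.454545… ≈ 0.45 (to 2 d.p.).

0.45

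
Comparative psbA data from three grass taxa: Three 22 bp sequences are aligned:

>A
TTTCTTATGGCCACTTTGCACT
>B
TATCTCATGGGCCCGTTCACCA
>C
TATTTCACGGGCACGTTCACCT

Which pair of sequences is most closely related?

A–B: 9/22 differ, p = 0.409, d = 0.591.
A–C: 9/22 differ, p = 0.409, d = 0.591.
B–C: 4/22 differ, p = 0.182, d = 0.208.
The smallest distance is between B and C.

B and C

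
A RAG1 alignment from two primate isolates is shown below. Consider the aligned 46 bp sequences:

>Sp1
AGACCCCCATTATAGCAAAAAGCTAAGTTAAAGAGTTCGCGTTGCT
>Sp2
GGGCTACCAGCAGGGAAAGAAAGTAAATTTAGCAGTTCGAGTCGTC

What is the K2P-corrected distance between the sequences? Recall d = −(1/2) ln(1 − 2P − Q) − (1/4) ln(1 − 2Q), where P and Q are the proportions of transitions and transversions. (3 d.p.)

0.702

Of 46 sites, 12 differences are transitions and 8 are transversions, so P = 12/46 ≈ 0.26087 and Q = 8/46 ≈ 0.173913.
Under the Kimura two-parameter model, d = −½ ln(1 − 2P − Q) − ¼ ln(1 − 2Q).
1 − 2P − Q = 0.304347, giving −½ ln(0.304347) = 0.594793.
1 − 2Q = 0.652174, giving −¼ ln(0.652174) = 0.106861.
d = 0.594793 + 0.106861 = 0.701654.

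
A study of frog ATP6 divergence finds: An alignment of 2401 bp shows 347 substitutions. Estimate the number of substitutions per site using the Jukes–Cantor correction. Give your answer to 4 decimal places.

p = 347/2401 ≈ 0.144523.
d = −(3/4) ln(1 − 4p/3) = −0.75 ln(1 − 0.192697) = −0.75 ln(0.807303)
  = −0.75 × (-0.214056) = 0.160542 substitutions/site.

0.1605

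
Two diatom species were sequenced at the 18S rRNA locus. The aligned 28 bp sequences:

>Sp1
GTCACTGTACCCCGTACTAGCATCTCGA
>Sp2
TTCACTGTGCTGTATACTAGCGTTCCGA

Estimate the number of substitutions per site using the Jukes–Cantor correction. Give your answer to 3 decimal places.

The sequences differ at 9 of 28 sites (1, 9, 11, 12, 13, 14, 22, 24, 25), so p = 9/28 ≈ 0.321429.
d = −(3/4) ln(1 − 4p/3) = −0.75 ln(1 − 0.428572) = −0.75 ln(0.571428)
  = −0.75 × (-0.559617) = 0.419713 substitutions/site.

0.420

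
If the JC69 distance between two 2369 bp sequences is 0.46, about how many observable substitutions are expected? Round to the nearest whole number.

Invert JC69: p = (3/4)(1 − e^(−4d/3)) = 0.75 × (1 − e^(-0.613333)) = 0.75 × (1 − 0.541543) = 0.343843.
Expected differing sites = pL ≈ 0.343843 × 2369 = 814.564067 ≈ 815.

815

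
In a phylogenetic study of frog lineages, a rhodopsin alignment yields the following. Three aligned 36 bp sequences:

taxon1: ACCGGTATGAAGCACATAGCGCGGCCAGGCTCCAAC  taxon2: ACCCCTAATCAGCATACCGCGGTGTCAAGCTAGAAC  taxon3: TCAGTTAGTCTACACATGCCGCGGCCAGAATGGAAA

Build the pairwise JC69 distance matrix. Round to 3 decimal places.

taxon1–taxon2: 14/36 sites differ → p ≈ 0.388889, d = −0.75 ln(1 − 0.518519) = 0.548166 ≈ 0.548.
taxon1–taxon3: 15/36 sites differ → p ≈ 0.416667, d = −0.75 ln(1 − 0.555556) = 0.608198 ≈ 0.608.
taxon2–taxon3: 19/36 sites differ → p ≈ 0.527778, d = −0.75 ln(1 − 0.703704) = 0.912297 ≈ 0.912.

d(taxon1,taxon2) = 0.548, d(taxon1,taxon3) = 0.608, d(taxon2,taxon3) = 0.912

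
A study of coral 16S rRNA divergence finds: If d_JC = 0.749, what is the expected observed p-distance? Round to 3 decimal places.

0.474

p = (3/4)(1 − e^(−4d/3)) = 0.75 × (1 − e^(-0.998667)) = 0.75 × (1 − 0.368370) = 0.473723.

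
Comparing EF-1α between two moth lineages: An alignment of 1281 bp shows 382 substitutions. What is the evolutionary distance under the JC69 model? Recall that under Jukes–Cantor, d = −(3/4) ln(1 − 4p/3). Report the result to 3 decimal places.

0.380

p = 382/1281 ≈ 0.298205.
d = −(3/4) ln(1 − 4p/3) = −0.75 ln(1 − 0.397607) = −0.75 ln(0.602393)
  = −0.75 × (-0.506845) = 0.380134 substitutions/site.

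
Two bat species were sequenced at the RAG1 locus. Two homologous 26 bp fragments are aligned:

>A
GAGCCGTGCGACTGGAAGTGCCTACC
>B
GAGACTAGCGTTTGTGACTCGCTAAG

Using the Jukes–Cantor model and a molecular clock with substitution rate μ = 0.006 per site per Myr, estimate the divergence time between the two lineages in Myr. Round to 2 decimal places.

59.72

The sequences differ at 12 of 26 sites, so p = 12/26 ≈ 0.461538.
d = −(3/4) ln(1 − 4p/3) = −0.75 ln(1 − 0.615384) = −0.75 ln(0.384616)
  = −0.75 × (-0.955510) = 0.716633 substitutions/site.
Under a molecular clock d = 2μt, so t = d/(2μ) = 0.716633 / (2 × 0.006) = 59.72 Myr.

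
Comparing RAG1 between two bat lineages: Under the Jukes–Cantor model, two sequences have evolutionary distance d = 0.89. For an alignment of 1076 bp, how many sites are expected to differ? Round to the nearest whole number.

Invert JC69: p = (3/4)(1 − e^(−4d/3)) = 0.75 × (1 − e^(-1.186667)) = 0.75 × (1 − 0.305237) = 0.521072.
Expected differing sites = pL ≈ 0.521072 × 1076 = 560.673472 ≈ 561.

561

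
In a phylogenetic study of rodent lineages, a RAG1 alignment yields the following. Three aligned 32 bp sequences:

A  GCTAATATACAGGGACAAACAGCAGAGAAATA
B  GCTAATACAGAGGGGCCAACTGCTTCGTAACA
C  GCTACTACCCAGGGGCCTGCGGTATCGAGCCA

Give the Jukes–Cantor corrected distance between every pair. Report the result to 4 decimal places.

d(A,B) = 0.4042, d(A,C) = 0.6566, d(B,C) = 0.4598

A–B: 10/32 sites differ → p = 0.3125, d = −0.75 ln(1 − 0.416667) = 0.404248 ≈ 0.4042.
A–C: 14/32 sites differ → p = 0.4375, d = −0.75 ln(1 − 0.583333) = 0.656601 ≈ 0.6566.
B–C: 11/32 sites differ → p = 0.34375, d = −0.75 ln(1 − 0.458333) = 0.459828 ≈ 0.4598.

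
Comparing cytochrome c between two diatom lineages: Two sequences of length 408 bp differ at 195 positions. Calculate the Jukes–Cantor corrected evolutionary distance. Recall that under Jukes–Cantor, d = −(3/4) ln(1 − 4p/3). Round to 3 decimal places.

p = 195/408 ≈ 0.477941.
d = −(3/4) ln(1 − 4p/3) = −0.75 ln(1 − 0.637255) = −0.75 ln(0.362745)
  = −0.75 × (-1.014055) = 0.760541 substitutions/site.

0.761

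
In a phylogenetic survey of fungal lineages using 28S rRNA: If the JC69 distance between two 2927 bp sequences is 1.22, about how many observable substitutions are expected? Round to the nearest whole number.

Invert JC69: p = (3/4)(1 − e^(−4d/3)) = 0.75 × (1 − e^(-1.626667)) = 0.75 × (1 − 0.196584) = 0.602562.
Expected differing sites = pL ≈ 0.602562 × 2927 = 1763.698974 ≈ 1764.

1764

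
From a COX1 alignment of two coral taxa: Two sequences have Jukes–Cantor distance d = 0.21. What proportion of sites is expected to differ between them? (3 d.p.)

0.183

p = (3/4)(1 − e^(−4d/3)) = 0.75 × (1 − e^(-0.28)) = 0.75 × (1 − 0.755784) = 0.183162.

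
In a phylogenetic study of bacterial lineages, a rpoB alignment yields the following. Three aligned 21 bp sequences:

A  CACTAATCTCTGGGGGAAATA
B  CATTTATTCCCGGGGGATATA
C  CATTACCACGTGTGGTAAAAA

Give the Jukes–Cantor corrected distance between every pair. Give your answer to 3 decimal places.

A–B: 6/21 sites differ → p ≈ 0.285714, d = −0.75 ln(1 − 0.380952) = 0.359679 ≈ 0.360.
A–C: 9/21 sites differ → p ≈ 0.428571, d = −0.75 ln(1 − 0.571428) = 0.635472 ≈ 0.635.
B–C: 10/21 sites differ → p ≈ 0.47619, d = −0.75 ln(1 − 0.63492) = 0.755729 ≈ 0.756.

d(A,B) = 0.360, d(A,C) = 0.635, d(B,C) = 0.756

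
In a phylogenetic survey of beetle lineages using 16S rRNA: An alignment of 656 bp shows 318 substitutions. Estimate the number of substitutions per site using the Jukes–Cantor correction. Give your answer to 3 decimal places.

0.780

p = 318/656 ≈ 0.484756.
d = −(3/4) ln(1 − 4p/3) = −0.75 ln(1 − 0.646341) = −0.75 ln(0.353659)
  = −0.75 × (-1.039422) = 0.779567 substitutions/site.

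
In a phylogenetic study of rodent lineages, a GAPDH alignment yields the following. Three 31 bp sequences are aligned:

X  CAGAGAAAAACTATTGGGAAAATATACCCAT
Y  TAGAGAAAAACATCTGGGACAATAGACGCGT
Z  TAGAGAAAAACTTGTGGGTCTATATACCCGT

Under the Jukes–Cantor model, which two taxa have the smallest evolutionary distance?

X–Y: 8/31 differ, p = 0.258, d = 0.316.
X–Z: 7/31 differ, p = 0.226, d = 0.269.
Y–Z: 6/31 differ, p = 0.194, d = 0.224.
The smallest distance is between Y and Z.

Y and Z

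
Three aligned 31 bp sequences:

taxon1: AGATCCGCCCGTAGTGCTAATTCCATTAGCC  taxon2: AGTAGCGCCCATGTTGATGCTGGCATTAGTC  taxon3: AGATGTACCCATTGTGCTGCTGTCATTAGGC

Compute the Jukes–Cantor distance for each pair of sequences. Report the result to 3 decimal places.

d(taxon1,taxon2) = 0.544, d(taxon1,taxon3) = 0.422, d(taxon2,taxon3) = 0.367

taxon1–taxon2: 12/31 sites differ → p ≈ 0.387097, d = −0.75 ln(1 − 0.516129) = 0.544453 ≈ 0.544.
taxon1–taxon3: 10/31 sites differ → p ≈ 0.322581, d = −0.75 ln(1 − 0.430108) = 0.421731 ≈ 0.422.
taxon2–taxon3: 9/31 sites differ → p ≈ 0.290323, d = −0.75 ln(1 − 0.387097) = 0.367161 ≈ 0.367.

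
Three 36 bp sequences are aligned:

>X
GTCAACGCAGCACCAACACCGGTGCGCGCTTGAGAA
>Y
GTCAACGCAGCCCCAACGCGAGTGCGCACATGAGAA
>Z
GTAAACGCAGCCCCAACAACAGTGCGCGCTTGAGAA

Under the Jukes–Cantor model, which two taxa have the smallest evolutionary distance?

X–Y: 6/36 differ, p = 0.167, d = 0.188.
X–Z: 4/36 differ, p = 0.111, d = 0.120.
Y–Z: 6/36 differ, p = 0.167, d = 0.188.
The smallest distance is between X and Z.

X and Z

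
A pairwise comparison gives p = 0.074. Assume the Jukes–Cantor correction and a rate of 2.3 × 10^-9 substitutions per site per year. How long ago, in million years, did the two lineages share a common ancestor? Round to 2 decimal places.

16.94

d = −(3/4) ln(1 − 4p/3) = −0.75 ln(1 − 0.098667) = −0.75 ln(0.901333)
  = −0.75 × (-0.103881) = 0.077911 substitutions/site.
Under a molecular clock d = 2μt, so t = d/(2μ) = 0.077911 / (2 × 2.3 × 10^-9) = 16.94 million years.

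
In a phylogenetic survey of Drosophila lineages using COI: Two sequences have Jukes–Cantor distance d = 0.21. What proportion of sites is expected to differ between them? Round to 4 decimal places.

0.1832

p = (3/4)(1 − e^(−4d/3)) = 0.75 × (1 − e^(-0.28)) = 0.75 × (1 − 0.755784) = 0.183162.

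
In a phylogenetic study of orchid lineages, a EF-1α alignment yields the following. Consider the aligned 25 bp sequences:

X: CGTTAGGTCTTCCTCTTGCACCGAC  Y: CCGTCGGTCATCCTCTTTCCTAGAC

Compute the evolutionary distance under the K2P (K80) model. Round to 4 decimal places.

Of 25 sites, 1 differences are transitions and 7 are transversions, so P = 1/25 = 0.04 and Q = 7/25 = 0.28.
Under the Kimura two-parameter model, d = −½ ln(1 − 2P − Q) − ¼ ln(1 − 2Q).
1 − 2P − Q = 0.64, giving −½ ln(0.64) = 0.223144.
1 − 2Q = 0.44, giving −¼ ln(0.44) = 0.205245.
d = 0.223144 + 0.205245 = 0.428389.

0.4284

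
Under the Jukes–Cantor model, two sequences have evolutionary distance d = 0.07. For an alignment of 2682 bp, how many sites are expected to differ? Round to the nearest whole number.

179

Invert JC69: p = (3/4)(1 − e^(−4d/3)) = 0.75 × (1 − e^(-0.093333)) = 0.75 × (1 − 0.910890) = 0.066833.
Expected differing sites = pL ≈ 0.066833 × 2682 = 179.246106 ≈ 179.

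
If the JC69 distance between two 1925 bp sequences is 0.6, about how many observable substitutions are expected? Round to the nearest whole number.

Invert JC69: p = (3/4)(1 − e^(−4d/3)) = 0.75 × (1 − e^(-0.8)) = 0.75 × (1 − 0.449329) = 0.413003.
Expected differing sites = pL ≈ 0.413003 × 1925 = 795.030775 ≈ 795.

795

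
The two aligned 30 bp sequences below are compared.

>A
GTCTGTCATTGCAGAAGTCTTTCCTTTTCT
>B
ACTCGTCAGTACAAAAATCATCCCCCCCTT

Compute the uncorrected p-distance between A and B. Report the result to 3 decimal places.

0.500

The sequences differ at 15 of 30 positions.
p = 15/30 = 0.500.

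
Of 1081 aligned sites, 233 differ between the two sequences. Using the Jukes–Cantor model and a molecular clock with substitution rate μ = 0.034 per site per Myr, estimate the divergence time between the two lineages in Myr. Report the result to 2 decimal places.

3.74

p = 233/1081 ≈ 0.215541.
d = −(3/4) ln(1 − 4p/3) = −0.75 ln(1 − 0.287388) = −0.75 ln(0.712612)
  = −0.75 × (-0.338818) = 0.254114 substitutions/site.
Under a molecular clock d = 2μt, so t = d/(2μ) = 0.254114 / (2 × 0.034) = 3.74 Myr.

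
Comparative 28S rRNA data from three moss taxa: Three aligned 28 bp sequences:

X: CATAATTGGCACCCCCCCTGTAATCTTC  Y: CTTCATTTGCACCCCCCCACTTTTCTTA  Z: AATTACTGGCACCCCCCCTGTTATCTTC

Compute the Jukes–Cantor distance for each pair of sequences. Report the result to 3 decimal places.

d(X,Y) = 0.360, d(X,Z) = 0.158, d(Y,Z) = 0.420

X–Y: 8/28 sites differ → p ≈ 0.285714, d = −0.75 ln(1 − 0.380952) = 0.359679 ≈ 0.360.
X–Z: 4/28 sites differ → p ≈ 0.142857, d = −0.75 ln(1 − 0.190476) = 0.158482 ≈ 0.158.
Y–Z: 9/28 sites differ → p ≈ 0.321429, d = −0.75 ln(1 − 0.428572) = 0.419713 ≈ 0.420.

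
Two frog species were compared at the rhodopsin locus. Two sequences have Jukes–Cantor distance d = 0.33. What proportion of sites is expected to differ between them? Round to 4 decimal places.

p = (3/4)(1 − e^(−4d/3)) = 0.75 × (1 − e^(-0.44)) = 0.75 × (1 − 0.644036) = 0.266973.

0.2670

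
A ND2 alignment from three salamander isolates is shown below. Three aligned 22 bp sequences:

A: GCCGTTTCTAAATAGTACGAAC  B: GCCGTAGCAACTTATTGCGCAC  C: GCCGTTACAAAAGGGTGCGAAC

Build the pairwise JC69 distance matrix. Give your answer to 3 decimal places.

d(A,B) = 0.497, d(A,C) = 0.271, d(B,C) = 0.497

A–B: 8/22 sites differ → p ≈ 0.363636, d = −0.75 ln(1 − 0.484848) = 0.497470 ≈ 0.497.
A–C: 5/22 sites differ → p ≈ 0.227273, d = −0.75 ln(1 − 0.303031) = 0.270761 ≈ 0.271.
B–C: 8/22 sites differ → p ≈ 0.363636, d = −0.75 ln(1 − 0.484848) = 0.497470 ≈ 0.497.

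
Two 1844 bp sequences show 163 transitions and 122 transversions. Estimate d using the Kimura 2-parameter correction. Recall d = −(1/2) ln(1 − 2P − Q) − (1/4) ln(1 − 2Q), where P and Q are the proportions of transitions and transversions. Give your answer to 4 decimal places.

P = 163/1844 ≈ 0.088395 and Q = 122/1844 ≈ 0.066161.
Under the Kimura two-parameter model, d = −½ ln(1 − 2P − Q) − ¼ ln(1 − 2Q).
1 − 2P − Q = 0.757049, giving −½ ln(0.757049) = 0.139164.
1 − 2Q = 0.867678, giving −¼ ln(0.867678) = 0.035484.
d = 0.139164 + 0.035484 = 0.174648.

0.1746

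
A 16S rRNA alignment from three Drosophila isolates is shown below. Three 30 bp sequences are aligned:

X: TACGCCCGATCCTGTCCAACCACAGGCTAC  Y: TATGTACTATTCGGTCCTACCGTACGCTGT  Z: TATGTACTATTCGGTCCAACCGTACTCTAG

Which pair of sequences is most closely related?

X–Y: 12/30 differ, p = 0.400, d = 0.572.
X–Z: 11/30 differ, p = 0.367, d = 0.503.
Y–Z: 4/30 differ, p = 0.133, d = 0.147.
The smallest distance is between Y and Z.

Y and Z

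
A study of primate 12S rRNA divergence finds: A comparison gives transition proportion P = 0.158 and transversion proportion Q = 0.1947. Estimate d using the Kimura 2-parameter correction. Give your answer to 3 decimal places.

0.481

Under the Kimura two-parameter model, d = −½ ln(1 − 2P − Q) − ¼ ln(1 − 2Q).
1 − 2P − Q = 0.4893, giving −½ ln(0.4893) = 0.357390.
1 − 2Q = 0.6106, giving −¼ ln(0.6106) = 0.123328.
d = 0.357390 + 0.123328 = 0.480718.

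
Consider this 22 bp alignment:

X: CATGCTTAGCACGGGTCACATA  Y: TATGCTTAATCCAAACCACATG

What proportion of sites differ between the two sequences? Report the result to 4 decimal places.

0.4091

The sequences differ at 9 of 22 positions (sites 1, 9, 10, 11, 13, 14, 15, 16, 22).
p = 9/22 = 0.409090… ≈ 0.4091 (to 4 d.p.).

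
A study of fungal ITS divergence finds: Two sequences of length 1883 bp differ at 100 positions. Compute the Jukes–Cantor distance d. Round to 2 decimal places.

p = 100/1883 ≈ 0.053107.
d = −(3/4) ln(1 − 4p/3) = −0.75 ln(1 − 0.070809) = −0.75 ln(0.929191)
  = −0.75 × (-0.073441) = 0.055081 substitutions/site.

0.06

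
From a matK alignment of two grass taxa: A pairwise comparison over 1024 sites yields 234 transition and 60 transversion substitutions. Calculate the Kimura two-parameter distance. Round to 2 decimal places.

0.39

P = 234/1024 ≈ 0.228516 and Q = 60/1024 ≈ 0.058594.
Under the Kimura two-parameter model, d = −½ ln(1 − 2P − Q) − ¼ ln(1 − 2Q).
1 − 2P − Q = 0.484374, giving −½ ln(0.484374) = 0.362449.
1 − 2Q = 0.882812, giving −¼ ln(0.882812) = 0.031161.
d = 0.362449 + 0.031161 = 0.393610.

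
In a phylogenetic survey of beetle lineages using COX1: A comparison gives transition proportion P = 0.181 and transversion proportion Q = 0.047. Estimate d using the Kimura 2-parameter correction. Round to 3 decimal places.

0.288

Under the Kimura two-parameter model, d = −½ ln(1 − 2P − Q) − ¼ ln(1 − 2Q).
1 − 2P − Q = 0.591, giving −½ ln(0.591) = 0.262970.
1 − 2Q = 0.906, giving −¼ ln(0.906) = 0.024679.
d = 0.262970 + 0.024679 = 0.287649.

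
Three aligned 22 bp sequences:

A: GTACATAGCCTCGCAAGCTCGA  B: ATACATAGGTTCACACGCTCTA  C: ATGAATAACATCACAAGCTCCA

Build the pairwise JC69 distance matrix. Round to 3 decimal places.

A–B: 6/22 sites differ → p ≈ 0.272727, d = −0.75 ln(1 − 0.363636) = 0.338988 ≈ 0.339.
A–C: 7/22 sites differ → p ≈ 0.318182, d = −0.75 ln(1 − 0.424243) = 0.414052 ≈ 0.414.
B–C: 7/22 sites differ → p ≈ 0.318182, d = −0.75 ln(1 − 0.424243) = 0.414052 ≈ 0.414.

d(A,B) = 0.339, d(A,C) = 0.414, d(B,C) = 0.414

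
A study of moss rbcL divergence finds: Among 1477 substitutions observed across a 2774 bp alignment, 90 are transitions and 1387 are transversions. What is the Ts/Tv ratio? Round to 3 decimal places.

R = 90/1387 = 0.064888… ≈ 0.065 (to 3 d.p.).

0.065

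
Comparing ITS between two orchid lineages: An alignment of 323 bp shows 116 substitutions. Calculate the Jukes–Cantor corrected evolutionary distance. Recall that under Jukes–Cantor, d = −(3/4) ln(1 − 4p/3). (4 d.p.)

p = 116/323 ≈ 0.359133.
d = −(3/4) ln(1 − 4p/3) = −0.75 ln(1 − 0.478844) = −0.75 ln(0.521156)
  = −0.75 × (-0.651706) = 0.488780 substitutions/site.

0.4888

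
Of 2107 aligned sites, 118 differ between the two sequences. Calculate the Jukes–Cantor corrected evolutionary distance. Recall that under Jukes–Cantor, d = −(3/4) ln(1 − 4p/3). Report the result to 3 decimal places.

0.058

p = 118/2107 ≈ 0.056004.
d = −(3/4) ln(1 − 4p/3) = −0.75 ln(1 − 0.074672) = −0.75 ln(0.925328)
  = −0.75 × (-0.077607) = 0.058205 substitutions/site.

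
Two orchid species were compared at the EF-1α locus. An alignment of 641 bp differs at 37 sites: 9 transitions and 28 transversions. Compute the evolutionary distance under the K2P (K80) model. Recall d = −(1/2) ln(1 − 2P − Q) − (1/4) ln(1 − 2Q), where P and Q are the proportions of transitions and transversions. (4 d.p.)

0.0601

P = 9/641 ≈ 0.014041 and Q = 28/641 ≈ 0.043682.
Under the Kimura two-parameter model, d = −½ ln(1 − 2P − Q) − ¼ ln(1 − 2Q).
1 − 2P − Q = 0.928236, giving −½ ln(0.928236) = 0.037235.
1 − 2Q = 0.912636, giving −¼ ln(0.912636) = 0.022855.
d = 0.037235 + 0.022855 = 0.060090.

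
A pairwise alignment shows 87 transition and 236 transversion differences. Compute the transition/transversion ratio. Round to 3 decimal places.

0.369

R = 87/236 = 0.368644… ≈ 0.369 (to 3 d.p.).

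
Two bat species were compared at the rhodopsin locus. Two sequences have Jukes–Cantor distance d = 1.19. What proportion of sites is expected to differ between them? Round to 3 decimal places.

0.597

p = (3/4)(1 − e^(−4d/3)) = 0.75 × (1 − e^(-1.586667)) = 0.75 × (1 − 0.204606) = 0.596546.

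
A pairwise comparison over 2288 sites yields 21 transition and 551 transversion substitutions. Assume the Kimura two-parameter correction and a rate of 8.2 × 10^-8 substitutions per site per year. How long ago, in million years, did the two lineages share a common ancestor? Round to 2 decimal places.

1.92

P = 21/2288 ≈ 0.009178 and Q = 551/2288 ≈ 0.240822.
Under the Kimura two-parameter model, d = −½ ln(1 − 2P − Q) − ¼ ln(1 − 2Q).
1 − 2P − Q = 0.740822, giving −½ ln(0.740822) = 0.149997.
1 − 2Q = 0.518356, giving −¼ ln(0.518356) = 0.164273.
d = 0.149997 + 0.164273 = 0.314270.
Under a molecular clock d = 2μt, so t = d/(2μ) = 0.314270 / (2 × 8.2 × 10^-8) = 1.92 million years.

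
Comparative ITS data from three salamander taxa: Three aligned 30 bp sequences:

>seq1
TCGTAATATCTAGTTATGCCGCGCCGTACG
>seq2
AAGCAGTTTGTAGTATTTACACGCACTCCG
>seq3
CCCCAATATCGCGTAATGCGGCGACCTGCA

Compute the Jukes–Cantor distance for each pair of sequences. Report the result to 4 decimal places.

seq1–seq2: 14/30 sites differ → p ≈ 0.466667, d = −0.75 ln(1 − 0.622223) = 0.730088 ≈ 0.7301.
seq1–seq3: 11/30 sites differ → p ≈ 0.366667, d = −0.75 ln(1 − 0.488889) = 0.503376 ≈ 0.5034.
seq2–seq3: 17/30 sites differ → p ≈ 0.566667, d = −0.75 ln(1 − 0.755556) = 1.056577 ≈ 1.0566.

d(seq1,seq2) = 0.7301, d(seq1,seq3) = 0.5034, d(seq2,seq3) = 1.0566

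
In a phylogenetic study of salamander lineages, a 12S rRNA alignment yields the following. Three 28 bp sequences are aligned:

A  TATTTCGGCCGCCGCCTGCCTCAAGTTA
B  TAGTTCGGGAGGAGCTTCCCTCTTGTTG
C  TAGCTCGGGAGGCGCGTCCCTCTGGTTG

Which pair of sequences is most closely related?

B and C

A–B: 10/28 differ, p = 0.357, d = 0.485.
A–C: 10/28 differ, p = 0.357, d = 0.485.
B–C: 4/28 differ, p = 0.143, d = 0.158.
The smallest distance is between B and C.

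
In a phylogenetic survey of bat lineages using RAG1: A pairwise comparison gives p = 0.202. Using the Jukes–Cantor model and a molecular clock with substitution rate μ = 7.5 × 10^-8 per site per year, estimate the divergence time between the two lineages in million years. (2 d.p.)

d = −(3/4) ln(1 − 4p/3) = −0.75 ln(1 − 0.269333) = −0.75 ln(0.730667)
  = −0.75 × (-0.313797) = 0.235348 substitutions/site.
Under a molecular clock d = 2μt, so t = d/(2μ) = 0.235348 / (2 × 7.5 × 10^-8) = 1.57 million years.

1.57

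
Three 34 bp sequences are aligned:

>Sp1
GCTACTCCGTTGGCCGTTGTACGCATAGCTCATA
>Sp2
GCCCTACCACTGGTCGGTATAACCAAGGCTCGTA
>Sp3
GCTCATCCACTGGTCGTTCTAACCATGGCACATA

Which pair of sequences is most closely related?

Sp2 and Sp3

Sp1–Sp2: 14/34 differ, p = 0.412, d = 0.597.
Sp1–Sp3: 10/34 differ, p = 0.294, d = 0.373.
Sp2–Sp3: 8/34 differ, p = 0.235, d = 0.282.
The smallest distance is between Sp2 and Sp3.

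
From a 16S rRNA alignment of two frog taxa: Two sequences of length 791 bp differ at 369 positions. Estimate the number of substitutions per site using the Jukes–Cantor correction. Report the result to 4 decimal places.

0.7296

p = 369/791 ≈ 0.466498.
d = −(3/4) ln(1 − 4p/3) = −0.75 ln(1 − 0.621997) = −0.75 ln(0.378003)
  = −0.75 × (-0.972853) = 0.729640 substitutions/site.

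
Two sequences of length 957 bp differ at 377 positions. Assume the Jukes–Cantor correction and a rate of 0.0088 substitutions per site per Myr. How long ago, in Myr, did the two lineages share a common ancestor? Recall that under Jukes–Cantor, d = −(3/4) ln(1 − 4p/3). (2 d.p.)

p = 377/957 ≈ 0.393939.
d = −(3/4) ln(1 − 4p/3) = −0.75 ln(1 − 0.525252) = −0.75 ln(0.474748)
  = −0.75 × (-0.744971) = 0.558728 substitutions/site.
Under a molecular clock d = 2μt, so t = d/(2μ) = 0.558728 / (2 × 0.0088) = 31.75 Myr.

31.75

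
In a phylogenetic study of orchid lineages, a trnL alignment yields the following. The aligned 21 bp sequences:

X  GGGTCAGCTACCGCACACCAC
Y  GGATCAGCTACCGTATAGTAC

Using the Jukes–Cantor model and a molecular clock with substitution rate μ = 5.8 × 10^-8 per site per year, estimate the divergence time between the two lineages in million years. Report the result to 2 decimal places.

2.47

The sequences differ at 5 of 21 sites (3, 14, 16, 18, 19), so p = 5/21 ≈ 0.238095.
d = −(3/4) ln(1 − 4p/3) = −0.75 ln(1 − 0.31746) = −0.75 ln(0.68254)
  = −0.75 × (-0.381934) = 0.286451 substitutions/site.
Under a molecular clock d = 2μt, so t = d/(2μ) = 0.286451 / (2 × 5.8 × 10^-8) = 2.47 million years.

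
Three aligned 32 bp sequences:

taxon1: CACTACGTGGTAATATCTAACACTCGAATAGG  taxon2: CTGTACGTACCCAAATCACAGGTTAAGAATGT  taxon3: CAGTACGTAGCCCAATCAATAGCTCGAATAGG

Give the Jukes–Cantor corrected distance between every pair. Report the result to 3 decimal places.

taxon1–taxon2: 18/32 sites differ → p = 0.5625, d = −0.75 ln(1 − 0.75) = 1.039721 ≈ 1.040.
taxon1–taxon3: 10/32 sites differ → p = 0.3125, d = −0.75 ln(1 − 0.416667) = 0.404248 ≈ 0.404.
taxon2–taxon3: 13/32 sites differ → p = 0.40625, d = −0.75 ln(1 − 0.541667) = 0.585119 ≈ 0.585.

d(taxon1,taxon2) = 1.040, d(taxon1,taxon3) = 0.404, d(taxon2,taxon3) = 0.585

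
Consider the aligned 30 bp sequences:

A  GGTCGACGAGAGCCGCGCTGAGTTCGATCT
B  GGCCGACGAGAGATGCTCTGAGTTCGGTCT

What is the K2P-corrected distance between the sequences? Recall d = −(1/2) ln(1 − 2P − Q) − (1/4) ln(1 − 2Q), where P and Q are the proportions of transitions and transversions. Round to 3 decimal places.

Of 30 sites, 3 differences are transitions and 2 are transversions, so P = 3/30 = 0.1 and Q = 2/30 ≈ 0.066667.
Under the Kimura two-parameter model, d = −½ ln(1 − 2P − Q) − ¼ ln(1 − 2Q).
1 − 2P − Q = 0.733333, giving −½ ln(0.733333) = 0.155078.
1 − 2Q = 0.866666, giving −¼ ln(0.866666) = 0.035775.
d = 0.155078 + 0.035775 = 0.190853.

0.191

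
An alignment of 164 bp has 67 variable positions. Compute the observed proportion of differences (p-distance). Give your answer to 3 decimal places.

0.409

p = 67/164 = 0.408536… ≈ 0.409 (to 3 d.p.).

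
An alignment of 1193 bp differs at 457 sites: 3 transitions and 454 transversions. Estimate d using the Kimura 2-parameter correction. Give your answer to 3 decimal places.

0.601

P = 3/1193 ≈ 0.002515 and Q = 454/1193 ≈ 0.380553.
Under the Kimura two-parameter model, d = −½ ln(1 − 2P − Q) − ¼ ln(1 − 2Q).
1 − 2P − Q = 0.614417, giving −½ ln(0.614417) = 0.243541.
1 − 2Q = 0.238894, giving −¼ ln(0.238894) = 0.357934.
d = 0.243541 + 0.357934 = 0.601475.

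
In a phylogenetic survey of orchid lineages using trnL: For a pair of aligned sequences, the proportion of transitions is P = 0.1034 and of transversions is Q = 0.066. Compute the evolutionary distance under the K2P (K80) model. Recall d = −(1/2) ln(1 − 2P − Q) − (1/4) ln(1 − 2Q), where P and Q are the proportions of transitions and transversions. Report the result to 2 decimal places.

0.19

Under the Kimura two-parameter model, d = −½ ln(1 − 2P − Q) − ¼ ln(1 − 2Q).
1 − 2P − Q = 0.7272, giving −½ ln(0.7272) = 0.159277.
1 − 2Q = 0.868, giving −¼ ln(0.868) = 0.035391.
d = 0.159277 + 0.035391 = 0.194668.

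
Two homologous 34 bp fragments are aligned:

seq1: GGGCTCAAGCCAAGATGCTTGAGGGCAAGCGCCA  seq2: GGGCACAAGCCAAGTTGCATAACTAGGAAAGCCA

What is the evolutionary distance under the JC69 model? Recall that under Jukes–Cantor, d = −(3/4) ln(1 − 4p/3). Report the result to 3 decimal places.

0.423

The sequences differ at 11 of 34 sites, so p = 11/34 ≈ 0.323529.
d = −(3/4) ln(1 − 4p/3) = −0.75 ln(1 − 0.431372) = −0.75 ln(0.568628)
  = −0.75 × (-0.564529) = 0.423397 substitutions/site.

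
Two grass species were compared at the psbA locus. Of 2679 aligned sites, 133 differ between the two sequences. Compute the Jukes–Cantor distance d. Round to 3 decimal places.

p = 133/2679 ≈ 0.049645.
d = −(3/4) ln(1 − 4p/3) = −0.75 ln(1 − 0.066193) = −0.75 ln(0.933807)
  = −0.75 × (-0.068486) = 0.051365 substitutions/site.

0.051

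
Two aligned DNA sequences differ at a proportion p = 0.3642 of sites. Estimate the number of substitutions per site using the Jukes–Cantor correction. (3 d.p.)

0.499

d = −(3/4) ln(1 − 4p/3) = −0.75 ln(1 − 0.4856) = −0.75 ln(0.5144)
  = −0.75 × (-0.664754) = 0.498566 substitutions/site.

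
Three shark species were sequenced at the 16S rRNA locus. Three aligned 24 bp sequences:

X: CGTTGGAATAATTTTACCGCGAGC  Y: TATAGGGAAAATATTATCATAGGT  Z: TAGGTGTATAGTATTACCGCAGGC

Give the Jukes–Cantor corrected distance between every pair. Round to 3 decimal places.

d(X,Y) = 0.824, d(X,Z) = 0.608, d(Y,Z) = 0.608

X–Y: 12/24 sites differ → p = 0.5, d = −0.75 ln(1 − 0.666667) = 0.823960 ≈ 0.824.
X–Z: 10/24 sites differ → p ≈ 0.416667, d = −0.75 ln(1 − 0.555556) = 0.608198 ≈ 0.608.
Y–Z: 10/24 sites differ → p ≈ 0.416667, d = −0.75 ln(1 − 0.555556) = 0.608198 ≈ 0.608.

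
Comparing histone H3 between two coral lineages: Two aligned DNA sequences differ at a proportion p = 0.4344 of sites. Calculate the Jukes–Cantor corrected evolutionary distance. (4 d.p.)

d = −(3/4) ln(1 − 4p/3) = −0.75 ln(1 − 0.5792) = −0.75 ln(0.4208)
  = −0.75 × (-0.865598) = 0.649199 substitutions/site.

0.6492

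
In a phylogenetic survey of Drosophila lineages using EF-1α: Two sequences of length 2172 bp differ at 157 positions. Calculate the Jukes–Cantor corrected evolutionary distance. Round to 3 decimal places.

p = 157/2172 ≈ 0.072284.
d = −(3/4) ln(1 − 4p/3) = −0.75 ln(1 − 0.096379) = −0.75 ln(0.903621)
  = −0.75 × (-0.101345) = 0.076009 substitutions/site.

0.076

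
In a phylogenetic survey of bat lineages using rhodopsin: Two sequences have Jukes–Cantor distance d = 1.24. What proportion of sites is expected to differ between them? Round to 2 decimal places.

0.61

p = (3/4)(1 − e^(−4d/3)) = 0.75 × (1 − e^(-1.653333)) = 0.75 × (1 − 0.191411) = 0.606442.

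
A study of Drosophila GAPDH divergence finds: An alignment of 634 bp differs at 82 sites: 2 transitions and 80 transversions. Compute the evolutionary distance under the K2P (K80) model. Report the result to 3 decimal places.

0.144

P = 2/634 ≈ 0.003155 and Q = 80/634 ≈ 0.126183.
Under the Kimura two-parameter model, d = −½ ln(1 − 2P − Q) − ¼ ln(1 − 2Q).
1 − 2P − Q = 0.867507, giving −½ ln(0.867507) = 0.071066.
1 − 2Q = 0.747634, giving −¼ ln(0.747634) = 0.072710.
d = 0.071066 + 0.072710 = 0.143776.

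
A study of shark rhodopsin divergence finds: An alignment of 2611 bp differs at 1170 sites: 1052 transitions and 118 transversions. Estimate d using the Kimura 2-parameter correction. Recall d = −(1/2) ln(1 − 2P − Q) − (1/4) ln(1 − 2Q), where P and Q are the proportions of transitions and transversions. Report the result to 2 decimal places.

0.98

P = 1052/2611 ≈ 0.402911 and Q = 118/2611 ≈ 0.045193.
Under the Kimura two-parameter model, d = −½ ln(1 − 2P − Q) − ¼ ln(1 − 2Q).
1 − 2P − Q = 0.148985, giving −½ ln(0.148985) = 0.951955.
1 − 2Q = 0.909614, giving −¼ ln(0.909614) = 0.023684.
d = 0.951955 + 0.023684 = 0.975639.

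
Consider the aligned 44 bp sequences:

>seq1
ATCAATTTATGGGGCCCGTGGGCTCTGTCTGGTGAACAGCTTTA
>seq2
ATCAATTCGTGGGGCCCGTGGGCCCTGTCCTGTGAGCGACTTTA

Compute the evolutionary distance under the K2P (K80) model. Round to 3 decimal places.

0.220

Of 44 sites, 7 differences are transitions and 1 are transversions, so P = 7/44 ≈ 0.159091 and Q = 1/44 ≈ 0.022727.
Under the Kimura two-parameter model, d = −½ ln(1 − 2P − Q) − ¼ ln(1 − 2Q).
1 − 2P − Q = 0.659091, giving −½ ln(0.659091) = 0.208447.
1 − 2Q = 0.954546, giving −¼ ln(0.954546) = 0.011630.
d = 0.208447 + 0.011630 = 0.220077.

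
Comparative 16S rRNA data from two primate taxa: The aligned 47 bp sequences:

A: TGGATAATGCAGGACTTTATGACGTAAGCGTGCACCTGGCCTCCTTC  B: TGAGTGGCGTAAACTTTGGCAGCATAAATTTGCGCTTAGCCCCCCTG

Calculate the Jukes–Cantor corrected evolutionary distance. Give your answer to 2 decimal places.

0.93

The sequences differ at 25 of 47 sites, so p = 25/47 ≈ 0.531915.
d = −(3/4) ln(1 − 4p/3) = −0.75 ln(1 − 0.70922) = −0.75 ln(0.29078)
  = −0.75 × (-1.235188) = 0.926391 substitutions/site.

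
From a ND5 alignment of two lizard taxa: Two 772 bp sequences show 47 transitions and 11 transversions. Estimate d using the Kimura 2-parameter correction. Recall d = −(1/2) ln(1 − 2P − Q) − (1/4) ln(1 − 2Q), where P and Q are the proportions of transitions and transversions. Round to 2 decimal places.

P = 47/772 ≈ 0.060881 and Q = 11/772 ≈ 0.014249.
Under the Kimura two-parameter model, d = −½ ln(1 − 2P − Q) − ¼ ln(1 − 2Q).
1 − 2P − Q = 0.863989, giving −½ ln(0.863989) = 0.073098.
1 − 2Q = 0.971502, giving −¼ ln(0.971502) = 0.007228.
d = 0.073098 + 0.007228 = 0.080326.

0.08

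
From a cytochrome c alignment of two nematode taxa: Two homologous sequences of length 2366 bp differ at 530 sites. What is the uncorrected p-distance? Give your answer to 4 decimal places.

0.2240

p = 530/2366 = 0.224006… ≈ 0.2240 (to 4 d.p.).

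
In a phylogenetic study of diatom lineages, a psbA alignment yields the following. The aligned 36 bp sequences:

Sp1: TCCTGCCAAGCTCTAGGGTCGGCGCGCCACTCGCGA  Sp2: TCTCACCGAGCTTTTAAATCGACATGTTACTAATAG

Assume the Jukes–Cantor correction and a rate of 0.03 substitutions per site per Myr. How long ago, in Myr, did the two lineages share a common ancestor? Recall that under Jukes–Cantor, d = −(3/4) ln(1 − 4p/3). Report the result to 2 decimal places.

15.20

The sequences differ at 19 of 36 sites, so p = 19/36 ≈ 0.527778.
d = −(3/4) ln(1 − 4p/3) = −0.75 ln(1 − 0.703704) = −0.75 ln(0.296296)
  = −0.75 × (-1.216396) = 0.912297 substitutions/site.
Under a molecular clock d = 2μt, so t = d/(2μ) = 0.912297 / (2 × 0.03) = 15.20 Myr.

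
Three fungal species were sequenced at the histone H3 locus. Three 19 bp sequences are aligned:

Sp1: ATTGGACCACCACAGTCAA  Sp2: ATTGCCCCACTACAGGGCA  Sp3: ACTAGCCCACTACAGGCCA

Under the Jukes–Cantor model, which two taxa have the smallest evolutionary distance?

Sp2 and Sp3

Sp1–Sp2: 6/19 differ, p = 0.316, d = 0.410.
Sp1–Sp3: 6/19 differ, p = 0.316, d = 0.410.
Sp2–Sp3: 4/19 differ, p = 0.211, d = 0.247.
The smallest distance is between Sp2 and Sp3.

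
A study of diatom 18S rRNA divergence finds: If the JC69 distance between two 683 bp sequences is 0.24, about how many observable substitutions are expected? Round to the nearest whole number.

140

Invert JC69: p = (3/4)(1 − e^(−4d/3)) = 0.75 × (1 − e^(-0.32)) = 0.75 × (1 − 0.726149) = 0.205388.
Expected differing sites = pL ≈ 0.205388 × 683 = 140.280004 ≈ 140.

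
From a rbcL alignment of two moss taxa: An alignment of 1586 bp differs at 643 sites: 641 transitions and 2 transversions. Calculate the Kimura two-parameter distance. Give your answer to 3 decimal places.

P = 641/1586 ≈ 0.404161 and Q = 2/1586 ≈ 0.001261.
Under the Kimura two-parameter model, d = −½ ln(1 − 2P − Q) − ¼ ln(1 − 2Q).
1 − 2P − Q = 0.190417, giving −½ ln(0.190417) = 0.829269.
1 − 2Q = 0.997478, giving −¼ ln(0.997478) = 0.000631.
d = 0.829269 + 0.000631 = 0.829900.

0.830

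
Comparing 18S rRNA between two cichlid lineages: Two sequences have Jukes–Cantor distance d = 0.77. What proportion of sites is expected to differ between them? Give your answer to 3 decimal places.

0.481

p = (3/4)(1 − e^(−4d/3)) = 0.75 × (1 − e^(-1.026667)) = 0.75 × (1 − 0.358199) = 0.481351.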